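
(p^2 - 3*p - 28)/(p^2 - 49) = (p + 4)/(p + 7)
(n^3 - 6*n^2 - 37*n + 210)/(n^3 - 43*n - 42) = (n - 5)/(n + 1)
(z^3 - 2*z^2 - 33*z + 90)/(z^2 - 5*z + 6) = (z^2 + z - 30)/(z - 2)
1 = 1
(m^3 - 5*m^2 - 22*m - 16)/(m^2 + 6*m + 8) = (m^2 - 7*m - 8)/(m + 4)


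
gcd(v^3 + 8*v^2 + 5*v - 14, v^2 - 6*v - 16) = v + 2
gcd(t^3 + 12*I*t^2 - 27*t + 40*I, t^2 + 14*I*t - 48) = t + 8*I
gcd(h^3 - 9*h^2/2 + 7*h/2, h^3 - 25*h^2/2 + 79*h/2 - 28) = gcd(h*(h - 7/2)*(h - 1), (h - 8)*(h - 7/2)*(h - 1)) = h^2 - 9*h/2 + 7/2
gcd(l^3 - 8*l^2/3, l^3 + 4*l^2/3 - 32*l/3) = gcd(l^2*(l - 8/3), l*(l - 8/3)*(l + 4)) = l^2 - 8*l/3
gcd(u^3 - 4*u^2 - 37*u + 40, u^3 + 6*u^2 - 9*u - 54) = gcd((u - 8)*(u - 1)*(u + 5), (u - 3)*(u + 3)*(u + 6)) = 1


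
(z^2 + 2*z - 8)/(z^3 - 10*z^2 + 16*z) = (z + 4)/(z*(z - 8))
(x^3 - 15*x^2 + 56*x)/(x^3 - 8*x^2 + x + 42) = x*(x - 8)/(x^2 - x - 6)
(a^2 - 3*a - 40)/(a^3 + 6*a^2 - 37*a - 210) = (a - 8)/(a^2 + a - 42)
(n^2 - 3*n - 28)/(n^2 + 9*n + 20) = (n - 7)/(n + 5)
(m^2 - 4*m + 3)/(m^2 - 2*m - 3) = (m - 1)/(m + 1)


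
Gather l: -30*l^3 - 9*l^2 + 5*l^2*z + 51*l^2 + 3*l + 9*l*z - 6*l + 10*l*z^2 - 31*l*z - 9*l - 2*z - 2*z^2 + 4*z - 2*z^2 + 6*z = -30*l^3 + l^2*(5*z + 42) + l*(10*z^2 - 22*z - 12) - 4*z^2 + 8*z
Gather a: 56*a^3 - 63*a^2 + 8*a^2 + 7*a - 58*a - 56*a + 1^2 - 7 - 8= 56*a^3 - 55*a^2 - 107*a - 14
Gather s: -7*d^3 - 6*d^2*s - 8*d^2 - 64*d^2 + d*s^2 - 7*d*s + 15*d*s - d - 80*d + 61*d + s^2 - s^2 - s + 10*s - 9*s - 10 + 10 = -7*d^3 - 72*d^2 + d*s^2 - 20*d + s*(-6*d^2 + 8*d)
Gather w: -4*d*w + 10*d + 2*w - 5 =10*d + w*(2 - 4*d) - 5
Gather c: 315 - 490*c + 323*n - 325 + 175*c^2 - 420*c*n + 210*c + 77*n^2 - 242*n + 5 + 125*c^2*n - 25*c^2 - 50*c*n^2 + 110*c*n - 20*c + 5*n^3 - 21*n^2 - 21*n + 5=c^2*(125*n + 150) + c*(-50*n^2 - 310*n - 300) + 5*n^3 + 56*n^2 + 60*n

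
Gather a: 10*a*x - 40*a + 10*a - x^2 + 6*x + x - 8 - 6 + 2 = a*(10*x - 30) - x^2 + 7*x - 12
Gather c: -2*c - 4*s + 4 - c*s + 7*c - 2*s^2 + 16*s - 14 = c*(5 - s) - 2*s^2 + 12*s - 10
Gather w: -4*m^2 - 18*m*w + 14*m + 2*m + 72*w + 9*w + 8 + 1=-4*m^2 + 16*m + w*(81 - 18*m) + 9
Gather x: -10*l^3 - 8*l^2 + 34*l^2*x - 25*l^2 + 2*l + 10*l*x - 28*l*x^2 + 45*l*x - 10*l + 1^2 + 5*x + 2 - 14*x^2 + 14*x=-10*l^3 - 33*l^2 - 8*l + x^2*(-28*l - 14) + x*(34*l^2 + 55*l + 19) + 3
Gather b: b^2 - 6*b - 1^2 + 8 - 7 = b^2 - 6*b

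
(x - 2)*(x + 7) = x^2 + 5*x - 14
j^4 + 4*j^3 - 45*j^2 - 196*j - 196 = (j - 7)*(j + 2)^2*(j + 7)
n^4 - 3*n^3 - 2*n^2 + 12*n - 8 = (n - 2)^2*(n - 1)*(n + 2)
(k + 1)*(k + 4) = k^2 + 5*k + 4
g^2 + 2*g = g*(g + 2)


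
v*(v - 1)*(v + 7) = v^3 + 6*v^2 - 7*v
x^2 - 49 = (x - 7)*(x + 7)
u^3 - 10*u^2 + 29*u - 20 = (u - 5)*(u - 4)*(u - 1)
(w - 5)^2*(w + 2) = w^3 - 8*w^2 + 5*w + 50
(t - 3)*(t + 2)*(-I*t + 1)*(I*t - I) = t^4 - 2*t^3 + I*t^3 - 5*t^2 - 2*I*t^2 + 6*t - 5*I*t + 6*I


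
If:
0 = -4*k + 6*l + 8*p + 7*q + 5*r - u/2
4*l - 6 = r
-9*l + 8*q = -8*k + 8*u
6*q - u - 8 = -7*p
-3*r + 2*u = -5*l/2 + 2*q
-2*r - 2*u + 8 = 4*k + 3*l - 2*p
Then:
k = 248/9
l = 56/9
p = 44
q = -503/9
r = 170/9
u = -106/3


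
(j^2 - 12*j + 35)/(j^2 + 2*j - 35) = (j - 7)/(j + 7)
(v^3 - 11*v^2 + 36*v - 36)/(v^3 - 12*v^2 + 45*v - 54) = (v - 2)/(v - 3)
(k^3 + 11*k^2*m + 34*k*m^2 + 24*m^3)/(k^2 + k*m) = k + 10*m + 24*m^2/k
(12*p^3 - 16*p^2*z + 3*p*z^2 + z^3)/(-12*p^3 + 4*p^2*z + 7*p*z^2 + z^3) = (-2*p + z)/(2*p + z)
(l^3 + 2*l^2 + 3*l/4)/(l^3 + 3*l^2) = (l^2 + 2*l + 3/4)/(l*(l + 3))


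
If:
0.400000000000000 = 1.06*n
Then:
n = 0.38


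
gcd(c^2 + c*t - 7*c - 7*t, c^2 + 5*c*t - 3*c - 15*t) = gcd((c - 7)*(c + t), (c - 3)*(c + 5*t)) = 1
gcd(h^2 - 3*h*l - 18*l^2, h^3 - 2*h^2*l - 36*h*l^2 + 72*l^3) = h - 6*l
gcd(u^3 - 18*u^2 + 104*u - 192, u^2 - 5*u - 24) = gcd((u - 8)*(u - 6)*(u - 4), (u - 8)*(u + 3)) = u - 8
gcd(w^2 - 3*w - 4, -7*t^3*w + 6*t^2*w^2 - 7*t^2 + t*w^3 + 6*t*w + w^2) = 1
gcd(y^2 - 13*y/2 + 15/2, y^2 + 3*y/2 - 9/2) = y - 3/2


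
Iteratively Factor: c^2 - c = (c - 1)*(c)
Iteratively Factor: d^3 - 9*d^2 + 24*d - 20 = (d - 2)*(d^2 - 7*d + 10) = (d - 5)*(d - 2)*(d - 2)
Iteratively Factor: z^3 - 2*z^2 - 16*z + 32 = (z - 4)*(z^2 + 2*z - 8) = (z - 4)*(z - 2)*(z + 4)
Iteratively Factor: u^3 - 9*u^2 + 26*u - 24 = (u - 4)*(u^2 - 5*u + 6) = (u - 4)*(u - 3)*(u - 2)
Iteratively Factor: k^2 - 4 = (k + 2)*(k - 2)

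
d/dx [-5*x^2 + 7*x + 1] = 7 - 10*x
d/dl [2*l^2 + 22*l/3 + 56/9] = 4*l + 22/3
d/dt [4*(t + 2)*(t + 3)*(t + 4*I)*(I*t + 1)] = 16*I*t^3 + t^2*(-36 + 60*I) + t*(-120 + 80*I) - 72 + 80*I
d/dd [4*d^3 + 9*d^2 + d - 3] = 12*d^2 + 18*d + 1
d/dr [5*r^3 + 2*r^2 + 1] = r*(15*r + 4)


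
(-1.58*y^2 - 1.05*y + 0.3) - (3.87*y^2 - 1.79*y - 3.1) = -5.45*y^2 + 0.74*y + 3.4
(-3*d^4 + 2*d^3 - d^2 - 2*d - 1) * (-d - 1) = 3*d^5 + d^4 - d^3 + 3*d^2 + 3*d + 1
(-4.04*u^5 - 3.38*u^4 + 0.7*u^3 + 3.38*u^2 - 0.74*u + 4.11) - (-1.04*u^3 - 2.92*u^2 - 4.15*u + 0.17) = -4.04*u^5 - 3.38*u^4 + 1.74*u^3 + 6.3*u^2 + 3.41*u + 3.94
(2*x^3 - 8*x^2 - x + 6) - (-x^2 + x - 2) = 2*x^3 - 7*x^2 - 2*x + 8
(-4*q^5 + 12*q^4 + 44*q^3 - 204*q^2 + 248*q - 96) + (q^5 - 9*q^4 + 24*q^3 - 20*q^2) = -3*q^5 + 3*q^4 + 68*q^3 - 224*q^2 + 248*q - 96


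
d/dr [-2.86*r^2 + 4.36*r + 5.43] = 4.36 - 5.72*r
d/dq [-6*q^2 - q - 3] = -12*q - 1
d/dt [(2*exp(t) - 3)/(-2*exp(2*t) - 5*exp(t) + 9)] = (4*exp(2*t) - 12*exp(t) + 3)*exp(t)/(4*exp(4*t) + 20*exp(3*t) - 11*exp(2*t) - 90*exp(t) + 81)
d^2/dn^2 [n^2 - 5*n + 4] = 2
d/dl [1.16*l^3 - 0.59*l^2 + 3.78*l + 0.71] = 3.48*l^2 - 1.18*l + 3.78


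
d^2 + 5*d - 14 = (d - 2)*(d + 7)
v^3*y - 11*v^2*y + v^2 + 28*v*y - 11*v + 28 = (v - 7)*(v - 4)*(v*y + 1)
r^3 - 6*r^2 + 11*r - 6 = (r - 3)*(r - 2)*(r - 1)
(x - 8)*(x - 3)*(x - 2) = x^3 - 13*x^2 + 46*x - 48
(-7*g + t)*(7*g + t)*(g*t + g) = -49*g^3*t - 49*g^3 + g*t^3 + g*t^2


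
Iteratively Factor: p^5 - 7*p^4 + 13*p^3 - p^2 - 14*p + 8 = (p - 2)*(p^4 - 5*p^3 + 3*p^2 + 5*p - 4) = (p - 2)*(p - 1)*(p^3 - 4*p^2 - p + 4) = (p - 4)*(p - 2)*(p - 1)*(p^2 - 1) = (p - 4)*(p - 2)*(p - 1)^2*(p + 1)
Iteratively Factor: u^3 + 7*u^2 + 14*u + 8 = (u + 2)*(u^2 + 5*u + 4) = (u + 2)*(u + 4)*(u + 1)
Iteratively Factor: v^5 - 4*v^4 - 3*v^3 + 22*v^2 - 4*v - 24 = (v - 2)*(v^4 - 2*v^3 - 7*v^2 + 8*v + 12) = (v - 2)*(v + 1)*(v^3 - 3*v^2 - 4*v + 12) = (v - 2)^2*(v + 1)*(v^2 - v - 6) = (v - 3)*(v - 2)^2*(v + 1)*(v + 2)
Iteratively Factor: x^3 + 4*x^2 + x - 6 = (x + 2)*(x^2 + 2*x - 3) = (x - 1)*(x + 2)*(x + 3)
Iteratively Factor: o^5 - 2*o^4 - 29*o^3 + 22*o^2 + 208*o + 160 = (o - 4)*(o^4 + 2*o^3 - 21*o^2 - 62*o - 40) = (o - 4)*(o + 2)*(o^3 - 21*o - 20) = (o - 5)*(o - 4)*(o + 2)*(o^2 + 5*o + 4) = (o - 5)*(o - 4)*(o + 2)*(o + 4)*(o + 1)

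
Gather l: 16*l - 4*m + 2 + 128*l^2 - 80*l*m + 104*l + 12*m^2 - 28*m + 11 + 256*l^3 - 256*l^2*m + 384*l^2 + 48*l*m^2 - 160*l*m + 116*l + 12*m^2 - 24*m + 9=256*l^3 + l^2*(512 - 256*m) + l*(48*m^2 - 240*m + 236) + 24*m^2 - 56*m + 22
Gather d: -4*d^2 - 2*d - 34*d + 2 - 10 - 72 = -4*d^2 - 36*d - 80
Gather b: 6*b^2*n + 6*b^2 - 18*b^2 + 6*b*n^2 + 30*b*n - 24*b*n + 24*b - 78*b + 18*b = b^2*(6*n - 12) + b*(6*n^2 + 6*n - 36)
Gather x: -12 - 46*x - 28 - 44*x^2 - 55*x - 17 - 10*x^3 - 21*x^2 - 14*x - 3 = -10*x^3 - 65*x^2 - 115*x - 60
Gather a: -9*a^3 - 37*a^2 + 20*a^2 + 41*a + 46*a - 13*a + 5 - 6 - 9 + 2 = -9*a^3 - 17*a^2 + 74*a - 8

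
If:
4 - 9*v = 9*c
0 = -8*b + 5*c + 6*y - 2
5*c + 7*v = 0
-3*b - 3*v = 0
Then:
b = 10/9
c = 14/9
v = -10/9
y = 14/27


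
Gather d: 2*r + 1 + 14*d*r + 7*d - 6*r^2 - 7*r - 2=d*(14*r + 7) - 6*r^2 - 5*r - 1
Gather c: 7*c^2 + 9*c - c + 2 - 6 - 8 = 7*c^2 + 8*c - 12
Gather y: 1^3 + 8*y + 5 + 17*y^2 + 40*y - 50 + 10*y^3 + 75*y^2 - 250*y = 10*y^3 + 92*y^2 - 202*y - 44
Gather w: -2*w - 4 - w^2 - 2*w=-w^2 - 4*w - 4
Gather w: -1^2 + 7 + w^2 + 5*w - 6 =w^2 + 5*w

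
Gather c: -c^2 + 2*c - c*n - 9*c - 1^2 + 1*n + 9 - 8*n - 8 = -c^2 + c*(-n - 7) - 7*n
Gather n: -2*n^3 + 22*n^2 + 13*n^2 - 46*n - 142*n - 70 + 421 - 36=-2*n^3 + 35*n^2 - 188*n + 315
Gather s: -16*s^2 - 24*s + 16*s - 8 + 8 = -16*s^2 - 8*s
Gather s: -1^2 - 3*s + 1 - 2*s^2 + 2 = -2*s^2 - 3*s + 2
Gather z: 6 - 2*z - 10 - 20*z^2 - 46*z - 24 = -20*z^2 - 48*z - 28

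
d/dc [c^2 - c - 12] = 2*c - 1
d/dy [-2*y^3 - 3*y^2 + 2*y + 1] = -6*y^2 - 6*y + 2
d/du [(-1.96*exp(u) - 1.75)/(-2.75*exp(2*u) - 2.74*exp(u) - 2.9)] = (-5.39*exp(2*u) - 9.625*exp(u) + 0.889)*exp(u)/(7.5625*exp(4*u) + 15.07*exp(3*u) + 23.4576*exp(2*u) + 15.892*exp(u) + 8.41)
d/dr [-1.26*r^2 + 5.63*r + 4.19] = 5.63 - 2.52*r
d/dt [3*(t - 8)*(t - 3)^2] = 3*(t - 3)*(3*t - 19)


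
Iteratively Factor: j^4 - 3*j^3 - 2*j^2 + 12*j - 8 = (j - 2)*(j^3 - j^2 - 4*j + 4) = (j - 2)^2*(j^2 + j - 2) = (j - 2)^2*(j + 2)*(j - 1)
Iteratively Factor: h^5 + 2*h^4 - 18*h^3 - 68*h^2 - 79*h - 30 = (h + 1)*(h^4 + h^3 - 19*h^2 - 49*h - 30) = (h + 1)*(h + 2)*(h^3 - h^2 - 17*h - 15) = (h + 1)^2*(h + 2)*(h^2 - 2*h - 15) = (h - 5)*(h + 1)^2*(h + 2)*(h + 3)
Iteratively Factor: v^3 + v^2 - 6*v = (v)*(v^2 + v - 6) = v*(v + 3)*(v - 2)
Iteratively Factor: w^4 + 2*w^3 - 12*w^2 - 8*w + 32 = (w - 2)*(w^3 + 4*w^2 - 4*w - 16) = (w - 2)*(w + 2)*(w^2 + 2*w - 8) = (w - 2)*(w + 2)*(w + 4)*(w - 2)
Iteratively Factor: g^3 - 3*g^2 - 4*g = (g)*(g^2 - 3*g - 4) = g*(g + 1)*(g - 4)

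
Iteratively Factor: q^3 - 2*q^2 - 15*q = (q - 5)*(q^2 + 3*q) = (q - 5)*(q + 3)*(q)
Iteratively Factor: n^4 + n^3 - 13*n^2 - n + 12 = (n - 3)*(n^3 + 4*n^2 - n - 4) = (n - 3)*(n - 1)*(n^2 + 5*n + 4) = (n - 3)*(n - 1)*(n + 4)*(n + 1)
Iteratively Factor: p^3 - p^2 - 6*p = (p + 2)*(p^2 - 3*p) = p*(p + 2)*(p - 3)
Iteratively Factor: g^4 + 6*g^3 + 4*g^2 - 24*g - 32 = (g + 2)*(g^3 + 4*g^2 - 4*g - 16) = (g + 2)^2*(g^2 + 2*g - 8) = (g - 2)*(g + 2)^2*(g + 4)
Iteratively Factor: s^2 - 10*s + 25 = (s - 5)*(s - 5)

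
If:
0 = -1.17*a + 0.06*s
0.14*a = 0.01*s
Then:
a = 0.00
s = 0.00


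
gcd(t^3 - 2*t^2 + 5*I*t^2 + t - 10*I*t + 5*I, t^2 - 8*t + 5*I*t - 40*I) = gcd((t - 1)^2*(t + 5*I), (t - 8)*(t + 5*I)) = t + 5*I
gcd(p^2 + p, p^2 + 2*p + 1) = p + 1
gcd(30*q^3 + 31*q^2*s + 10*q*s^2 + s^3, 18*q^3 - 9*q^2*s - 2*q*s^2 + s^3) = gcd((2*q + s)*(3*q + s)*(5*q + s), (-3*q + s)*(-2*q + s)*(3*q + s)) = 3*q + s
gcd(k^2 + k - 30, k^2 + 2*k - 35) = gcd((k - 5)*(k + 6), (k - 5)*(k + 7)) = k - 5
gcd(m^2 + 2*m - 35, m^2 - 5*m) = m - 5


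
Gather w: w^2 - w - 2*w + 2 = w^2 - 3*w + 2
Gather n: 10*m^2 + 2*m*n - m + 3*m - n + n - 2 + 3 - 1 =10*m^2 + 2*m*n + 2*m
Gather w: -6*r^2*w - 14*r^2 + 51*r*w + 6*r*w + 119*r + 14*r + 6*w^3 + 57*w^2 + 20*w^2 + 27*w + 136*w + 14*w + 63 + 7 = -14*r^2 + 133*r + 6*w^3 + 77*w^2 + w*(-6*r^2 + 57*r + 177) + 70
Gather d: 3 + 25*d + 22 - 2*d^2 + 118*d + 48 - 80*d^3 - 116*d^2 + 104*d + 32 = -80*d^3 - 118*d^2 + 247*d + 105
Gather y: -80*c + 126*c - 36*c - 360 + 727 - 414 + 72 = 10*c + 25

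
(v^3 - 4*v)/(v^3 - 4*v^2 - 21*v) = (4 - v^2)/(-v^2 + 4*v + 21)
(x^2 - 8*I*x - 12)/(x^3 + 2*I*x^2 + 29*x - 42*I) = (x - 6*I)/(x^2 + 4*I*x + 21)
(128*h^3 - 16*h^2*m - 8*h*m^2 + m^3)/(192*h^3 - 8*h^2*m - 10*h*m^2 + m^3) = (4*h - m)/(6*h - m)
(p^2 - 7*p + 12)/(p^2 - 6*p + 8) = (p - 3)/(p - 2)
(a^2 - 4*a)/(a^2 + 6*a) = (a - 4)/(a + 6)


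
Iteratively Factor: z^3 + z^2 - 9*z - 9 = (z + 3)*(z^2 - 2*z - 3) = (z + 1)*(z + 3)*(z - 3)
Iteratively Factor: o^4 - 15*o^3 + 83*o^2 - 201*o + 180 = (o - 3)*(o^3 - 12*o^2 + 47*o - 60) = (o - 3)^2*(o^2 - 9*o + 20) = (o - 4)*(o - 3)^2*(o - 5)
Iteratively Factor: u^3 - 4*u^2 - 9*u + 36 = (u + 3)*(u^2 - 7*u + 12) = (u - 3)*(u + 3)*(u - 4)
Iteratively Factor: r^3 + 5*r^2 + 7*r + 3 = (r + 1)*(r^2 + 4*r + 3) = (r + 1)^2*(r + 3)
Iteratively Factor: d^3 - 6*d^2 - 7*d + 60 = (d - 5)*(d^2 - d - 12) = (d - 5)*(d - 4)*(d + 3)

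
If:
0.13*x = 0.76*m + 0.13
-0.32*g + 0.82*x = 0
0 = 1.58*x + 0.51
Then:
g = -0.83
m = -0.23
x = -0.32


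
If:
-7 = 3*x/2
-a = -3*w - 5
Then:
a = 3*w + 5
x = -14/3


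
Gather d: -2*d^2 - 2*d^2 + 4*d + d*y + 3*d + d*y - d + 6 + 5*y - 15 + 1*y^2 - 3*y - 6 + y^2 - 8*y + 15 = -4*d^2 + d*(2*y + 6) + 2*y^2 - 6*y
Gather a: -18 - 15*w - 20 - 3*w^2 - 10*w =-3*w^2 - 25*w - 38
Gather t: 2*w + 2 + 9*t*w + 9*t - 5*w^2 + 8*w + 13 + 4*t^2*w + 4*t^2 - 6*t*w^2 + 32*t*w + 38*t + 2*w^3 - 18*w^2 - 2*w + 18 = t^2*(4*w + 4) + t*(-6*w^2 + 41*w + 47) + 2*w^3 - 23*w^2 + 8*w + 33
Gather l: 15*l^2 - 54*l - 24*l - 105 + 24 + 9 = 15*l^2 - 78*l - 72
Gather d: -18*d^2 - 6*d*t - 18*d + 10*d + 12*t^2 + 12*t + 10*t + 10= -18*d^2 + d*(-6*t - 8) + 12*t^2 + 22*t + 10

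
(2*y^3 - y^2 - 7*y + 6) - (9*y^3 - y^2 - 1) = -7*y^3 - 7*y + 7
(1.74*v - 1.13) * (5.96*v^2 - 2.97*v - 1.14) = 10.3704*v^3 - 11.9026*v^2 + 1.3725*v + 1.2882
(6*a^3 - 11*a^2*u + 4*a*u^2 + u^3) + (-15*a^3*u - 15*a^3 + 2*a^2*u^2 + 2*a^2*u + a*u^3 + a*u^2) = -15*a^3*u - 9*a^3 + 2*a^2*u^2 - 9*a^2*u + a*u^3 + 5*a*u^2 + u^3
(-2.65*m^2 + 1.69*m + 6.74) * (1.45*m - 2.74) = -3.8425*m^3 + 9.7115*m^2 + 5.1424*m - 18.4676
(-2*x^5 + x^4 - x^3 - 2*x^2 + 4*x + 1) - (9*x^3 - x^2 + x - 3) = -2*x^5 + x^4 - 10*x^3 - x^2 + 3*x + 4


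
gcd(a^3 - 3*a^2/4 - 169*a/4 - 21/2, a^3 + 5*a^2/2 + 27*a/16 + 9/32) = a + 1/4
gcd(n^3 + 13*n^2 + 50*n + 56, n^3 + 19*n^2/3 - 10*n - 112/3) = n^2 + 9*n + 14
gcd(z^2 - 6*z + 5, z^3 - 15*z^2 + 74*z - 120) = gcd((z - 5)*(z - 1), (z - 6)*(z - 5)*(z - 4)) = z - 5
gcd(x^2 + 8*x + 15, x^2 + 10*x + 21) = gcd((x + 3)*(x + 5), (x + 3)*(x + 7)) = x + 3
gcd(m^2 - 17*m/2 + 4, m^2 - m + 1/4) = m - 1/2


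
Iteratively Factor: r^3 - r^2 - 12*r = (r + 3)*(r^2 - 4*r) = (r - 4)*(r + 3)*(r)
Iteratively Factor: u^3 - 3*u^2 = (u)*(u^2 - 3*u) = u^2*(u - 3)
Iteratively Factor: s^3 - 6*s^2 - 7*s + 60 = (s - 5)*(s^2 - s - 12) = (s - 5)*(s - 4)*(s + 3)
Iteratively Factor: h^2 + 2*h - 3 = (h + 3)*(h - 1)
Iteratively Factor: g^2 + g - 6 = (g + 3)*(g - 2)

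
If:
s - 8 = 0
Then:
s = 8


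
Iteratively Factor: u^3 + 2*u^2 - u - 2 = (u + 1)*(u^2 + u - 2) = (u - 1)*(u + 1)*(u + 2)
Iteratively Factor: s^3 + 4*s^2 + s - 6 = (s + 3)*(s^2 + s - 2) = (s + 2)*(s + 3)*(s - 1)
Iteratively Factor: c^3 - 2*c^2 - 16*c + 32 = (c - 2)*(c^2 - 16) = (c - 4)*(c - 2)*(c + 4)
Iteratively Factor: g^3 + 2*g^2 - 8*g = (g)*(g^2 + 2*g - 8) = g*(g + 4)*(g - 2)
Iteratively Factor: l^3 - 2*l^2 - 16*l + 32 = (l - 2)*(l^2 - 16) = (l - 4)*(l - 2)*(l + 4)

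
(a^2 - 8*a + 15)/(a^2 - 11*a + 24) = (a - 5)/(a - 8)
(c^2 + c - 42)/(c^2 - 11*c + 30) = (c + 7)/(c - 5)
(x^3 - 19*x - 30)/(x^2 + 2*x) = x - 2 - 15/x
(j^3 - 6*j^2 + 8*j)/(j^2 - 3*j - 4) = j*(j - 2)/(j + 1)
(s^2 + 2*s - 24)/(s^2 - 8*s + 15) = (s^2 + 2*s - 24)/(s^2 - 8*s + 15)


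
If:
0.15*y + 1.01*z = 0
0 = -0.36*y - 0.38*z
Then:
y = 0.00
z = 0.00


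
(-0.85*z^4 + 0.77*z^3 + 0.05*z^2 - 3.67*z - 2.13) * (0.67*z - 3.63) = -0.5695*z^5 + 3.6014*z^4 - 2.7616*z^3 - 2.6404*z^2 + 11.895*z + 7.7319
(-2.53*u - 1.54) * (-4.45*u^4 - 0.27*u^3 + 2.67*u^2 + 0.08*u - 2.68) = 11.2585*u^5 + 7.5361*u^4 - 6.3393*u^3 - 4.3142*u^2 + 6.6572*u + 4.1272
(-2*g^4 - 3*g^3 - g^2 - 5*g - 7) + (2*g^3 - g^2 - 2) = -2*g^4 - g^3 - 2*g^2 - 5*g - 9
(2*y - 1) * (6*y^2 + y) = 12*y^3 - 4*y^2 - y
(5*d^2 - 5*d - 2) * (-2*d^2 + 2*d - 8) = -10*d^4 + 20*d^3 - 46*d^2 + 36*d + 16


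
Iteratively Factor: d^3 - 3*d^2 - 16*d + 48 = (d - 4)*(d^2 + d - 12) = (d - 4)*(d + 4)*(d - 3)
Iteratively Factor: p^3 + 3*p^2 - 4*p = (p)*(p^2 + 3*p - 4) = p*(p + 4)*(p - 1)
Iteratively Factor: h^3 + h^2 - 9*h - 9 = (h + 1)*(h^2 - 9) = (h - 3)*(h + 1)*(h + 3)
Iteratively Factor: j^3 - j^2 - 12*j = (j)*(j^2 - j - 12) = j*(j + 3)*(j - 4)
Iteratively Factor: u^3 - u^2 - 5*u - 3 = (u - 3)*(u^2 + 2*u + 1) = (u - 3)*(u + 1)*(u + 1)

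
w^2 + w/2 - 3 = (w - 3/2)*(w + 2)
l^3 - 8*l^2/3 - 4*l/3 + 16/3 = (l - 2)^2*(l + 4/3)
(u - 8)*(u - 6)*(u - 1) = u^3 - 15*u^2 + 62*u - 48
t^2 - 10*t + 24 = (t - 6)*(t - 4)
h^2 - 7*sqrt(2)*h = h*(h - 7*sqrt(2))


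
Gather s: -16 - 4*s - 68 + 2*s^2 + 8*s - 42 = 2*s^2 + 4*s - 126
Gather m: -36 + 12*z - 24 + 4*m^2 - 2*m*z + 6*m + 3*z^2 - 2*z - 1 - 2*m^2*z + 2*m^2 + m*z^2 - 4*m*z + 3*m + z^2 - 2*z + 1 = m^2*(6 - 2*z) + m*(z^2 - 6*z + 9) + 4*z^2 + 8*z - 60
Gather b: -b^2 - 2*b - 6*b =-b^2 - 8*b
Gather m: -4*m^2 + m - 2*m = -4*m^2 - m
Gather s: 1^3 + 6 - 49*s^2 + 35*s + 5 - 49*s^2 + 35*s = -98*s^2 + 70*s + 12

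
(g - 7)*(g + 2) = g^2 - 5*g - 14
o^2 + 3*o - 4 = (o - 1)*(o + 4)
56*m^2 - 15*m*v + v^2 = (-8*m + v)*(-7*m + v)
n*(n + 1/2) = n^2 + n/2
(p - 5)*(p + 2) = p^2 - 3*p - 10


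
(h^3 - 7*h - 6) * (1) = h^3 - 7*h - 6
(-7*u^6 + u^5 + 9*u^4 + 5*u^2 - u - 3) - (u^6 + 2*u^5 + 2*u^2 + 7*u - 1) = -8*u^6 - u^5 + 9*u^4 + 3*u^2 - 8*u - 2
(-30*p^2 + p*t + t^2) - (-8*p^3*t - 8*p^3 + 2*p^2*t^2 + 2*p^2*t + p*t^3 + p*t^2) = 8*p^3*t + 8*p^3 - 2*p^2*t^2 - 2*p^2*t - 30*p^2 - p*t^3 - p*t^2 + p*t + t^2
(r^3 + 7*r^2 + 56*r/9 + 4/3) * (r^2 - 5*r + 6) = r^5 + 2*r^4 - 205*r^3/9 + 110*r^2/9 + 92*r/3 + 8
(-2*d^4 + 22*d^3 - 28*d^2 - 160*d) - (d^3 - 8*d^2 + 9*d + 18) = -2*d^4 + 21*d^3 - 20*d^2 - 169*d - 18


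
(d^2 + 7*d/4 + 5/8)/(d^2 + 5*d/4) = (d + 1/2)/d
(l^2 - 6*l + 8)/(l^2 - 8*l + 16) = (l - 2)/(l - 4)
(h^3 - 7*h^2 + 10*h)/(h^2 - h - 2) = h*(h - 5)/(h + 1)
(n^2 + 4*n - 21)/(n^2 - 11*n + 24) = (n + 7)/(n - 8)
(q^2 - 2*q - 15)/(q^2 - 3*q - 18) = (q - 5)/(q - 6)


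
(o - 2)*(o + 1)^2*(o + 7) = o^4 + 7*o^3 - 3*o^2 - 23*o - 14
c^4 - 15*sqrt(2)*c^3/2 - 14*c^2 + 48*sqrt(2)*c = c*(c - 8*sqrt(2))*(c - 3*sqrt(2)/2)*(c + 2*sqrt(2))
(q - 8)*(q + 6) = q^2 - 2*q - 48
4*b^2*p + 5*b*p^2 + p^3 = p*(b + p)*(4*b + p)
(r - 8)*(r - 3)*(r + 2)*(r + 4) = r^4 - 5*r^3 - 34*r^2 + 56*r + 192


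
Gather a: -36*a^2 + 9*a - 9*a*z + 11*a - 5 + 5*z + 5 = -36*a^2 + a*(20 - 9*z) + 5*z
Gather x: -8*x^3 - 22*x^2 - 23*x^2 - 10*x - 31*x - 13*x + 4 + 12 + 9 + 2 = -8*x^3 - 45*x^2 - 54*x + 27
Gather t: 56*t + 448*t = 504*t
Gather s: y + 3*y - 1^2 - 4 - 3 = 4*y - 8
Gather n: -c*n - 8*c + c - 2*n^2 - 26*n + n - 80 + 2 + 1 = -7*c - 2*n^2 + n*(-c - 25) - 77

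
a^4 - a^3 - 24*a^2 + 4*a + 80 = (a - 5)*(a - 2)*(a + 2)*(a + 4)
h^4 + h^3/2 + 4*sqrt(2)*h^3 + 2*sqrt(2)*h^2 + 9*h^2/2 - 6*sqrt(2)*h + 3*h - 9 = (h - 1)*(h + 3/2)*(h + sqrt(2))*(h + 3*sqrt(2))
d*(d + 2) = d^2 + 2*d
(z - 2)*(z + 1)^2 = z^3 - 3*z - 2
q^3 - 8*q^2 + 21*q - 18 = (q - 3)^2*(q - 2)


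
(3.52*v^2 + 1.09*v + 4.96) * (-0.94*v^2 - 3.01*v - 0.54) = -3.3088*v^4 - 11.6198*v^3 - 9.8441*v^2 - 15.5182*v - 2.6784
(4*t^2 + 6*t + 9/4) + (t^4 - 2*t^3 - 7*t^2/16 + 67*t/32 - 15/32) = t^4 - 2*t^3 + 57*t^2/16 + 259*t/32 + 57/32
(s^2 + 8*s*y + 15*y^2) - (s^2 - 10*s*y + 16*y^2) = 18*s*y - y^2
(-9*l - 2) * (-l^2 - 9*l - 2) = 9*l^3 + 83*l^2 + 36*l + 4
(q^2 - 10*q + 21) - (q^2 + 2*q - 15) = 36 - 12*q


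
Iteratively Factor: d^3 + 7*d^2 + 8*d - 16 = (d + 4)*(d^2 + 3*d - 4) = (d - 1)*(d + 4)*(d + 4)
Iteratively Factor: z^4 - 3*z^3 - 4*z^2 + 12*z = (z)*(z^3 - 3*z^2 - 4*z + 12) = z*(z + 2)*(z^2 - 5*z + 6) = z*(z - 3)*(z + 2)*(z - 2)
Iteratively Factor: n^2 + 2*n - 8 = (n + 4)*(n - 2)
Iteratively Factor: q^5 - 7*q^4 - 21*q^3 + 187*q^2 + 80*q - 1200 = (q - 5)*(q^4 - 2*q^3 - 31*q^2 + 32*q + 240) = (q - 5)*(q + 4)*(q^3 - 6*q^2 - 7*q + 60) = (q - 5)*(q + 3)*(q + 4)*(q^2 - 9*q + 20) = (q - 5)^2*(q + 3)*(q + 4)*(q - 4)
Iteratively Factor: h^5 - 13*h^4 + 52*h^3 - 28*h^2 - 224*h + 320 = (h - 4)*(h^4 - 9*h^3 + 16*h^2 + 36*h - 80) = (h - 4)^2*(h^3 - 5*h^2 - 4*h + 20) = (h - 5)*(h - 4)^2*(h^2 - 4) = (h - 5)*(h - 4)^2*(h + 2)*(h - 2)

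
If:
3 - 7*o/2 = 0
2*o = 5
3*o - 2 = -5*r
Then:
No Solution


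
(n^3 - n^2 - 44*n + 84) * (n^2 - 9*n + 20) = n^5 - 10*n^4 - 15*n^3 + 460*n^2 - 1636*n + 1680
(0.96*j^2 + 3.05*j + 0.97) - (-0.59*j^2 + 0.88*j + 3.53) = 1.55*j^2 + 2.17*j - 2.56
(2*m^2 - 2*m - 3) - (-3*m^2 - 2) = 5*m^2 - 2*m - 1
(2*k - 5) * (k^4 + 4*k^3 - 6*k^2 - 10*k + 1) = 2*k^5 + 3*k^4 - 32*k^3 + 10*k^2 + 52*k - 5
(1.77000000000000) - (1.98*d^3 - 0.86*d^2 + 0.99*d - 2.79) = -1.98*d^3 + 0.86*d^2 - 0.99*d + 4.56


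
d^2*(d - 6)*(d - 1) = d^4 - 7*d^3 + 6*d^2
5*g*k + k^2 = k*(5*g + k)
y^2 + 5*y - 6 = (y - 1)*(y + 6)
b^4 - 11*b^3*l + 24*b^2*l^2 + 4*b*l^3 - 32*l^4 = (b - 8*l)*(b - 2*l)^2*(b + l)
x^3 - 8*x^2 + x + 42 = (x - 7)*(x - 3)*(x + 2)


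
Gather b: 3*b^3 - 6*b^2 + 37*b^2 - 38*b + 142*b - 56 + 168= 3*b^3 + 31*b^2 + 104*b + 112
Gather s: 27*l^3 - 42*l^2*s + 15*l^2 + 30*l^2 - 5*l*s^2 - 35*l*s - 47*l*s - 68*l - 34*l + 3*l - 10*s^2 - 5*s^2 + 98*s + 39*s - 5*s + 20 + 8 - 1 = 27*l^3 + 45*l^2 - 99*l + s^2*(-5*l - 15) + s*(-42*l^2 - 82*l + 132) + 27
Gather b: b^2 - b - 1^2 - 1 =b^2 - b - 2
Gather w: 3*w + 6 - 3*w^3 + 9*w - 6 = -3*w^3 + 12*w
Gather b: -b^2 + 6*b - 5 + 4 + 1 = -b^2 + 6*b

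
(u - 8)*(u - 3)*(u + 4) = u^3 - 7*u^2 - 20*u + 96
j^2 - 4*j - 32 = (j - 8)*(j + 4)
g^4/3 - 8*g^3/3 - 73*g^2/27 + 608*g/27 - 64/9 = (g/3 + 1)*(g - 8)*(g - 8/3)*(g - 1/3)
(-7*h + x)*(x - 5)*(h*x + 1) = -7*h^2*x^2 + 35*h^2*x + h*x^3 - 5*h*x^2 - 7*h*x + 35*h + x^2 - 5*x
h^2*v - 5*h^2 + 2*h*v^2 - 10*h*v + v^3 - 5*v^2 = (h + v)^2*(v - 5)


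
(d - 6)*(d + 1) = d^2 - 5*d - 6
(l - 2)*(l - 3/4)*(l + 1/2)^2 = l^4 - 7*l^3/4 - l^2 + 13*l/16 + 3/8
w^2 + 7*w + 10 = (w + 2)*(w + 5)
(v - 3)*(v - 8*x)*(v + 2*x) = v^3 - 6*v^2*x - 3*v^2 - 16*v*x^2 + 18*v*x + 48*x^2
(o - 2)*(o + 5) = o^2 + 3*o - 10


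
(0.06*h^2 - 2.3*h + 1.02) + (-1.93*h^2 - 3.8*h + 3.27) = -1.87*h^2 - 6.1*h + 4.29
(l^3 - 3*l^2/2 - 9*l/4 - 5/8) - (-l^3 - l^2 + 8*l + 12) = 2*l^3 - l^2/2 - 41*l/4 - 101/8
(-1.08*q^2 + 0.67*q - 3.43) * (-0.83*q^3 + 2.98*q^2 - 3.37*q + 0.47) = 0.8964*q^5 - 3.7745*q^4 + 8.4831*q^3 - 12.9869*q^2 + 11.874*q - 1.6121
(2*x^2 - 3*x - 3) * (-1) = -2*x^2 + 3*x + 3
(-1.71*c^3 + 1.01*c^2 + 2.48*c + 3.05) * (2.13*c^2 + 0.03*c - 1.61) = -3.6423*c^5 + 2.1*c^4 + 8.0658*c^3 + 4.9448*c^2 - 3.9013*c - 4.9105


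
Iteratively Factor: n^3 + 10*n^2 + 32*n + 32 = (n + 2)*(n^2 + 8*n + 16) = (n + 2)*(n + 4)*(n + 4)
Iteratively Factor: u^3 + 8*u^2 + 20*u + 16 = (u + 2)*(u^2 + 6*u + 8) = (u + 2)^2*(u + 4)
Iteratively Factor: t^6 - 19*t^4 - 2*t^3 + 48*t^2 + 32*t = (t - 4)*(t^5 + 4*t^4 - 3*t^3 - 14*t^2 - 8*t) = (t - 4)*(t - 2)*(t^4 + 6*t^3 + 9*t^2 + 4*t) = (t - 4)*(t - 2)*(t + 1)*(t^3 + 5*t^2 + 4*t) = (t - 4)*(t - 2)*(t + 1)*(t + 4)*(t^2 + t) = (t - 4)*(t - 2)*(t + 1)^2*(t + 4)*(t)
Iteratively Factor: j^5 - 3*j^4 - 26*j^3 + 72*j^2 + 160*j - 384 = (j + 4)*(j^4 - 7*j^3 + 2*j^2 + 64*j - 96) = (j - 2)*(j + 4)*(j^3 - 5*j^2 - 8*j + 48) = (j - 4)*(j - 2)*(j + 4)*(j^2 - j - 12) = (j - 4)*(j - 2)*(j + 3)*(j + 4)*(j - 4)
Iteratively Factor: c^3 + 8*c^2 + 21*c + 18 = (c + 3)*(c^2 + 5*c + 6) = (c + 2)*(c + 3)*(c + 3)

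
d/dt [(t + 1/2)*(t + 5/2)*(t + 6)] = 3*t^2 + 18*t + 77/4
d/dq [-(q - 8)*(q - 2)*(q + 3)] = -3*q^2 + 14*q + 14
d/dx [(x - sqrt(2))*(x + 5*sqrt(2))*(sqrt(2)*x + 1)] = 3*sqrt(2)*x^2 + 18*x - 6*sqrt(2)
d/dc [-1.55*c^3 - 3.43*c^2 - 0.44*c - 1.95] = -4.65*c^2 - 6.86*c - 0.44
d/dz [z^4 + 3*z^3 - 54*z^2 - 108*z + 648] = 4*z^3 + 9*z^2 - 108*z - 108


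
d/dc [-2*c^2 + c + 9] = 1 - 4*c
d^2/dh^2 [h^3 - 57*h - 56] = 6*h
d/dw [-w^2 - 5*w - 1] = -2*w - 5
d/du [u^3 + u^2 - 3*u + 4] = 3*u^2 + 2*u - 3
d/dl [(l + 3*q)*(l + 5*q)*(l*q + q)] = q*(3*l^2 + 16*l*q + 2*l + 15*q^2 + 8*q)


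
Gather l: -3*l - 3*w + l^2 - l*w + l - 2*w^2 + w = l^2 + l*(-w - 2) - 2*w^2 - 2*w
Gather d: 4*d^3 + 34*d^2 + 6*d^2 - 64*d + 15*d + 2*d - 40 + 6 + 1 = 4*d^3 + 40*d^2 - 47*d - 33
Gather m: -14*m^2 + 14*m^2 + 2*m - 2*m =0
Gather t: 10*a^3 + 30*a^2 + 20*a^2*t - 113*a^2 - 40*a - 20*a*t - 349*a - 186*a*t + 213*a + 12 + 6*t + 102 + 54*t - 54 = 10*a^3 - 83*a^2 - 176*a + t*(20*a^2 - 206*a + 60) + 60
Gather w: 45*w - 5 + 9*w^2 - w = 9*w^2 + 44*w - 5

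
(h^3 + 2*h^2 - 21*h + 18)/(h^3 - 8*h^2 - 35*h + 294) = (h^2 - 4*h + 3)/(h^2 - 14*h + 49)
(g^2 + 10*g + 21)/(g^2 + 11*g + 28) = (g + 3)/(g + 4)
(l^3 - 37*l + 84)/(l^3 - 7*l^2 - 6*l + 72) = (l^2 + 4*l - 21)/(l^2 - 3*l - 18)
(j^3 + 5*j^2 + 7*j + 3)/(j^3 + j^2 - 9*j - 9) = (j + 1)/(j - 3)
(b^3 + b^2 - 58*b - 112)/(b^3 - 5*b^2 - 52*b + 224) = (b + 2)/(b - 4)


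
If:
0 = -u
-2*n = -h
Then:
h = 2*n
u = 0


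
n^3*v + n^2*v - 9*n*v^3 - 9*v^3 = (n - 3*v)*(n + 3*v)*(n*v + v)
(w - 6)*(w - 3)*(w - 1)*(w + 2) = w^4 - 8*w^3 + 7*w^2 + 36*w - 36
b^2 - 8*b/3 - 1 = (b - 3)*(b + 1/3)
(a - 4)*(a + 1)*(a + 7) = a^3 + 4*a^2 - 25*a - 28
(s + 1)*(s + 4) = s^2 + 5*s + 4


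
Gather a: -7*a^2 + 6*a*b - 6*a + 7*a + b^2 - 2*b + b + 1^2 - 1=-7*a^2 + a*(6*b + 1) + b^2 - b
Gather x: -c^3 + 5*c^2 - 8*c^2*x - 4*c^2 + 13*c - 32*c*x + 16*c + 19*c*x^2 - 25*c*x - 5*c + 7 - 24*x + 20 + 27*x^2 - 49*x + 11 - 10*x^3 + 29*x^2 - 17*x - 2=-c^3 + c^2 + 24*c - 10*x^3 + x^2*(19*c + 56) + x*(-8*c^2 - 57*c - 90) + 36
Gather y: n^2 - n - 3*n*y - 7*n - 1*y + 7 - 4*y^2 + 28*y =n^2 - 8*n - 4*y^2 + y*(27 - 3*n) + 7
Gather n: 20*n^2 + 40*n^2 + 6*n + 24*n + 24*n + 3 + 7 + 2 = 60*n^2 + 54*n + 12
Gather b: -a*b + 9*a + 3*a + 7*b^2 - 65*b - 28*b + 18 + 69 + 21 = 12*a + 7*b^2 + b*(-a - 93) + 108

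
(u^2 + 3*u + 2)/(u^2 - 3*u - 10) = (u + 1)/(u - 5)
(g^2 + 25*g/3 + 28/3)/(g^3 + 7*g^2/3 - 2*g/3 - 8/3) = (g + 7)/(g^2 + g - 2)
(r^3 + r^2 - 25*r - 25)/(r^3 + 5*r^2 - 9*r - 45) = (r^2 - 4*r - 5)/(r^2 - 9)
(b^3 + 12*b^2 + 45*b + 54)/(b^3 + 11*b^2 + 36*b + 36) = (b + 3)/(b + 2)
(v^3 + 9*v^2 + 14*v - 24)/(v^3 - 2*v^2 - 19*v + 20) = (v + 6)/(v - 5)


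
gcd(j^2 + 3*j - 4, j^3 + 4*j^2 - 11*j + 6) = j - 1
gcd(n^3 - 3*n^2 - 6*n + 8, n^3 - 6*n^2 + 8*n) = n - 4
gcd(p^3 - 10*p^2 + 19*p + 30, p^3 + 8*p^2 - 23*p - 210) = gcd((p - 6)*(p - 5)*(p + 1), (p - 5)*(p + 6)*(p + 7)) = p - 5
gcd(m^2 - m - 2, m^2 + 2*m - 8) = m - 2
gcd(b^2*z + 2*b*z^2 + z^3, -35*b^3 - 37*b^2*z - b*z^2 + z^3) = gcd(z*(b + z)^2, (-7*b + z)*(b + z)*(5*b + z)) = b + z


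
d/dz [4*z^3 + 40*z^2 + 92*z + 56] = 12*z^2 + 80*z + 92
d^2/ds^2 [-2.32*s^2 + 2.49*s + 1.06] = -4.64000000000000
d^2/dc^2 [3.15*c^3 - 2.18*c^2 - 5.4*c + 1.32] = 18.9*c - 4.36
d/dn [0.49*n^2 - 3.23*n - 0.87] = 0.98*n - 3.23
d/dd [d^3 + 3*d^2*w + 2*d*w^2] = 3*d^2 + 6*d*w + 2*w^2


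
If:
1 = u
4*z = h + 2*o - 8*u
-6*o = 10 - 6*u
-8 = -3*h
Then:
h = 8/3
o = -2/3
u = 1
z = -5/3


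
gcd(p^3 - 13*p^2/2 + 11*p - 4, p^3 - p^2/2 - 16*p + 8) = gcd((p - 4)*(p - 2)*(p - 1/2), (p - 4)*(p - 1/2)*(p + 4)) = p^2 - 9*p/2 + 2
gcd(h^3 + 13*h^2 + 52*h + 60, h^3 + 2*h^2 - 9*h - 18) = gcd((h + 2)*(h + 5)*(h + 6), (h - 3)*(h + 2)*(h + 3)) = h + 2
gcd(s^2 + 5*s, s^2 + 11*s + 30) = s + 5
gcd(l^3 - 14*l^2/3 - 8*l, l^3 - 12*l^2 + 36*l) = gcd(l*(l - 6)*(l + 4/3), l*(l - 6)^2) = l^2 - 6*l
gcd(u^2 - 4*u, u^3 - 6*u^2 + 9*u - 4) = u - 4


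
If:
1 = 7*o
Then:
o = 1/7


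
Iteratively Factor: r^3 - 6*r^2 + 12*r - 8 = (r - 2)*(r^2 - 4*r + 4) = (r - 2)^2*(r - 2)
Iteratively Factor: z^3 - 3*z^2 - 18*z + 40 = (z - 5)*(z^2 + 2*z - 8) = (z - 5)*(z + 4)*(z - 2)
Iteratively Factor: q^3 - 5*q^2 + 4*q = (q - 1)*(q^2 - 4*q) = (q - 4)*(q - 1)*(q)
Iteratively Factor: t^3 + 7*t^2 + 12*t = (t + 3)*(t^2 + 4*t) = t*(t + 3)*(t + 4)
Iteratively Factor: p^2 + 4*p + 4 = (p + 2)*(p + 2)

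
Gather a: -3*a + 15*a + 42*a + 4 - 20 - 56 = 54*a - 72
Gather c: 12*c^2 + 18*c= 12*c^2 + 18*c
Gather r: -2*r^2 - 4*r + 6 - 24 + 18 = -2*r^2 - 4*r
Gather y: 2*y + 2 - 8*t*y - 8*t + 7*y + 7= -8*t + y*(9 - 8*t) + 9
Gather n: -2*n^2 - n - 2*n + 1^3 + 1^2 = -2*n^2 - 3*n + 2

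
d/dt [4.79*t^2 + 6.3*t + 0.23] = 9.58*t + 6.3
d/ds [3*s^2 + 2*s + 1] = 6*s + 2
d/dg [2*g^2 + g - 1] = 4*g + 1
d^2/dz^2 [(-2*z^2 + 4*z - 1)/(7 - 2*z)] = 92/(8*z^3 - 84*z^2 + 294*z - 343)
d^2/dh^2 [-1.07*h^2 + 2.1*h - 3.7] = -2.14000000000000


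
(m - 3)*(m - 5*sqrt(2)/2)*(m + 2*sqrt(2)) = m^3 - 3*m^2 - sqrt(2)*m^2/2 - 10*m + 3*sqrt(2)*m/2 + 30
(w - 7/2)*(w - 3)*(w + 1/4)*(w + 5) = w^4 - 5*w^3/4 - 179*w^2/8 + 47*w + 105/8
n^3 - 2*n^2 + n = n*(n - 1)^2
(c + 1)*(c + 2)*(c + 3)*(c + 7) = c^4 + 13*c^3 + 53*c^2 + 83*c + 42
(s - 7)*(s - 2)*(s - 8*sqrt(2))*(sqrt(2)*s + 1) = sqrt(2)*s^4 - 15*s^3 - 9*sqrt(2)*s^3 + 6*sqrt(2)*s^2 + 135*s^2 - 210*s + 72*sqrt(2)*s - 112*sqrt(2)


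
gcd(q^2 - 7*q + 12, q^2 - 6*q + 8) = q - 4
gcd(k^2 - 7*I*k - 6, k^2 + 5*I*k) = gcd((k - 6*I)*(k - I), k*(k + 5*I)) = 1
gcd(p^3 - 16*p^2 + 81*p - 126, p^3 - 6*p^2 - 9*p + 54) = p^2 - 9*p + 18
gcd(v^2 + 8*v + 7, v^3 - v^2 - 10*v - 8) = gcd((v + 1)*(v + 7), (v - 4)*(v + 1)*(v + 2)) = v + 1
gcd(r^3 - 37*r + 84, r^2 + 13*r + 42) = r + 7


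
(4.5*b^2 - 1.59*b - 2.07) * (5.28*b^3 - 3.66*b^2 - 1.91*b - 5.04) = 23.76*b^5 - 24.8652*b^4 - 13.7052*b^3 - 12.0669*b^2 + 11.9673*b + 10.4328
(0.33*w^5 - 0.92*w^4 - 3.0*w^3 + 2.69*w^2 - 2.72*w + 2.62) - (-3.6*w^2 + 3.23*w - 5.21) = 0.33*w^5 - 0.92*w^4 - 3.0*w^3 + 6.29*w^2 - 5.95*w + 7.83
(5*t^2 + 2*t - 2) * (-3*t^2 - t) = -15*t^4 - 11*t^3 + 4*t^2 + 2*t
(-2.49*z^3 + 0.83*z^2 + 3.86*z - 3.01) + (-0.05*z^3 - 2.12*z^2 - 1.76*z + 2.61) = -2.54*z^3 - 1.29*z^2 + 2.1*z - 0.4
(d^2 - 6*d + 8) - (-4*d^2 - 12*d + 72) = 5*d^2 + 6*d - 64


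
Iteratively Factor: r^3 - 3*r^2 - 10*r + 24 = (r - 2)*(r^2 - r - 12) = (r - 4)*(r - 2)*(r + 3)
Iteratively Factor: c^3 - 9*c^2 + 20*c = (c - 5)*(c^2 - 4*c) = (c - 5)*(c - 4)*(c)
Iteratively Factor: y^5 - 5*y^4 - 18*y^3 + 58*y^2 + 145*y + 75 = (y - 5)*(y^4 - 18*y^2 - 32*y - 15) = (y - 5)*(y + 1)*(y^3 - y^2 - 17*y - 15) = (y - 5)^2*(y + 1)*(y^2 + 4*y + 3) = (y - 5)^2*(y + 1)*(y + 3)*(y + 1)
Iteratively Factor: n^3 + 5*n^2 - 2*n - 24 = (n + 3)*(n^2 + 2*n - 8) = (n + 3)*(n + 4)*(n - 2)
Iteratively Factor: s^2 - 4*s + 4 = (s - 2)*(s - 2)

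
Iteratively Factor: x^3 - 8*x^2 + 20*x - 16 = (x - 2)*(x^2 - 6*x + 8) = (x - 2)^2*(x - 4)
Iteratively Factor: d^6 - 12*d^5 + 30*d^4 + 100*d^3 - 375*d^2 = (d - 5)*(d^5 - 7*d^4 - 5*d^3 + 75*d^2) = d*(d - 5)*(d^4 - 7*d^3 - 5*d^2 + 75*d) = d^2*(d - 5)*(d^3 - 7*d^2 - 5*d + 75) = d^2*(d - 5)^2*(d^2 - 2*d - 15) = d^2*(d - 5)^2*(d + 3)*(d - 5)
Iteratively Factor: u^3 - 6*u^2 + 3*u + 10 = (u - 5)*(u^2 - u - 2) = (u - 5)*(u + 1)*(u - 2)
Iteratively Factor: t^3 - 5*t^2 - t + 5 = (t - 5)*(t^2 - 1) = (t - 5)*(t - 1)*(t + 1)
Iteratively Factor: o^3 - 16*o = (o)*(o^2 - 16) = o*(o - 4)*(o + 4)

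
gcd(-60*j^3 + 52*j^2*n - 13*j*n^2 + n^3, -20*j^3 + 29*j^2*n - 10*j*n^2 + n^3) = 5*j - n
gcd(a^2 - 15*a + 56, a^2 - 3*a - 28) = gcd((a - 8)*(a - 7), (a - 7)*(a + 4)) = a - 7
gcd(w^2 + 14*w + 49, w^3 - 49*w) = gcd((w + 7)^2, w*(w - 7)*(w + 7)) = w + 7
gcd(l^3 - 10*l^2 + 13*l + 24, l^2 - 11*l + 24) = l^2 - 11*l + 24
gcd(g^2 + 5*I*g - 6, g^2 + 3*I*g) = g + 3*I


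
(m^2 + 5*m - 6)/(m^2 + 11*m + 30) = (m - 1)/(m + 5)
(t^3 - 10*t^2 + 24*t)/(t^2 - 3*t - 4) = t*(t - 6)/(t + 1)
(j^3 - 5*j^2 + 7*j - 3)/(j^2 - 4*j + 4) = (j^3 - 5*j^2 + 7*j - 3)/(j^2 - 4*j + 4)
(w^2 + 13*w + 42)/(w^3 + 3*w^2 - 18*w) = (w + 7)/(w*(w - 3))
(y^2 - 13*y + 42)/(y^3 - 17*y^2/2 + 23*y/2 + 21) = 2*(y - 7)/(2*y^2 - 5*y - 7)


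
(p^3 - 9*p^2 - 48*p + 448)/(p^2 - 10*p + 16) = (p^2 - p - 56)/(p - 2)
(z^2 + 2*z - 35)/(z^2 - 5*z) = (z + 7)/z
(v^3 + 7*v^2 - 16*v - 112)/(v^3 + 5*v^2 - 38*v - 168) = (v - 4)/(v - 6)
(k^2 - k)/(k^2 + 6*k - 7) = k/(k + 7)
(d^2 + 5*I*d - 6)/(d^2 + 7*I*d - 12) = (d + 2*I)/(d + 4*I)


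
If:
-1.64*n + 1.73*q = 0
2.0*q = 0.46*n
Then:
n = 0.00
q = 0.00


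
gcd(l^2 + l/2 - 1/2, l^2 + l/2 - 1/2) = l^2 + l/2 - 1/2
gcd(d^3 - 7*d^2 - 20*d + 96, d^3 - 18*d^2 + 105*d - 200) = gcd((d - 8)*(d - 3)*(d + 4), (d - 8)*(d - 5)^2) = d - 8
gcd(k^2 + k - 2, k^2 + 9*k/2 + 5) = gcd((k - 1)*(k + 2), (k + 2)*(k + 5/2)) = k + 2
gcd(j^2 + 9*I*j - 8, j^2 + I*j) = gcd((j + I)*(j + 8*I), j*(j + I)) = j + I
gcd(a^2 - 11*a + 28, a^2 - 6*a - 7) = a - 7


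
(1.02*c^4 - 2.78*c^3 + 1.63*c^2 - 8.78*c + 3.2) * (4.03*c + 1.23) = 4.1106*c^5 - 9.9488*c^4 + 3.1495*c^3 - 33.3785*c^2 + 2.0966*c + 3.936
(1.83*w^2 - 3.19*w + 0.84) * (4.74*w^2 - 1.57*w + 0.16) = 8.6742*w^4 - 17.9937*w^3 + 9.2827*w^2 - 1.8292*w + 0.1344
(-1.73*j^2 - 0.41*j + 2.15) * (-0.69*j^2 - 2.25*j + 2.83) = 1.1937*j^4 + 4.1754*j^3 - 5.4569*j^2 - 5.9978*j + 6.0845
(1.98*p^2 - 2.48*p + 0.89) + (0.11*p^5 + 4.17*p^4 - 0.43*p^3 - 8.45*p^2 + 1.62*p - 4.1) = 0.11*p^5 + 4.17*p^4 - 0.43*p^3 - 6.47*p^2 - 0.86*p - 3.21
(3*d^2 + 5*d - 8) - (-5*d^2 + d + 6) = 8*d^2 + 4*d - 14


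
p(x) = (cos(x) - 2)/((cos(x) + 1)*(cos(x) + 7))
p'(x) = (cos(x) - 2)*sin(x)/((cos(x) + 1)*(cos(x) + 7)^2) + (cos(x) - 2)*sin(x)/((cos(x) + 1)^2*(cos(x) + 7)) - sin(x)/((cos(x) + 1)*(cos(x) + 7))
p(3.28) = -52.04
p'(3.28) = 754.31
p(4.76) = -0.26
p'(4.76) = 0.42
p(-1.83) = -0.45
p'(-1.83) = 0.84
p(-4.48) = -0.43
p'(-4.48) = -0.79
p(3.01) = -57.58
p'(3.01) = -877.67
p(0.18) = -0.06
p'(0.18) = -0.02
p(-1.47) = -0.24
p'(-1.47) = 0.38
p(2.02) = -0.66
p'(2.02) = -1.38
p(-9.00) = -5.38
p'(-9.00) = 26.07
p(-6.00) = -0.07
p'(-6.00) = -0.03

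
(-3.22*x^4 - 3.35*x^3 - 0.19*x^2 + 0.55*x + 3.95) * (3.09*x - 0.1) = -9.9498*x^5 - 10.0295*x^4 - 0.2521*x^3 + 1.7185*x^2 + 12.1505*x - 0.395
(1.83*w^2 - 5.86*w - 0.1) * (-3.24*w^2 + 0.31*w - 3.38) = -5.9292*w^4 + 19.5537*w^3 - 7.678*w^2 + 19.7758*w + 0.338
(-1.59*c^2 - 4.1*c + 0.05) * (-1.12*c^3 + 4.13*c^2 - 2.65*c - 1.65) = 1.7808*c^5 - 1.9747*c^4 - 12.7755*c^3 + 13.695*c^2 + 6.6325*c - 0.0825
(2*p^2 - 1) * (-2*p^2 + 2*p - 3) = -4*p^4 + 4*p^3 - 4*p^2 - 2*p + 3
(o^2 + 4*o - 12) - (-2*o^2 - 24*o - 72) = 3*o^2 + 28*o + 60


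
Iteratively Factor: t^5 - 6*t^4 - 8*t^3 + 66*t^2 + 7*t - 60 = (t - 5)*(t^4 - t^3 - 13*t^2 + t + 12) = (t - 5)*(t - 1)*(t^3 - 13*t - 12) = (t - 5)*(t - 4)*(t - 1)*(t^2 + 4*t + 3) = (t - 5)*(t - 4)*(t - 1)*(t + 1)*(t + 3)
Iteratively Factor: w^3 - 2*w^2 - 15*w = (w)*(w^2 - 2*w - 15) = w*(w - 5)*(w + 3)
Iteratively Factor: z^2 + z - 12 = (z + 4)*(z - 3)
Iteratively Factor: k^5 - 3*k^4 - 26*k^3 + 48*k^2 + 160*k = (k - 4)*(k^4 + k^3 - 22*k^2 - 40*k) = (k - 4)*(k + 2)*(k^3 - k^2 - 20*k) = (k - 4)*(k + 2)*(k + 4)*(k^2 - 5*k) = k*(k - 4)*(k + 2)*(k + 4)*(k - 5)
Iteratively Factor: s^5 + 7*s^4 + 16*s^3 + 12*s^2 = (s)*(s^4 + 7*s^3 + 16*s^2 + 12*s) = s*(s + 2)*(s^3 + 5*s^2 + 6*s) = s^2*(s + 2)*(s^2 + 5*s + 6) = s^2*(s + 2)^2*(s + 3)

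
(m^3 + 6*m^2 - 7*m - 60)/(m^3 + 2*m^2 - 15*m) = (m + 4)/m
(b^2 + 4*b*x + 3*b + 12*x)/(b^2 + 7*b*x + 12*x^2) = (b + 3)/(b + 3*x)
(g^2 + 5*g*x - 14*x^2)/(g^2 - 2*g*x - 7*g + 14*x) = (g + 7*x)/(g - 7)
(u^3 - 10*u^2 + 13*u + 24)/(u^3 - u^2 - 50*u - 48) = (u - 3)/(u + 6)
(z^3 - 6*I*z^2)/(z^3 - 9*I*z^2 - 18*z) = z/(z - 3*I)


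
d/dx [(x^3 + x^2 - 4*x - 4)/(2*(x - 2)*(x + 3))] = (x^2 + 6*x + 7)/(2*(x^2 + 6*x + 9))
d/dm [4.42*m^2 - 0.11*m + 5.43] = 8.84*m - 0.11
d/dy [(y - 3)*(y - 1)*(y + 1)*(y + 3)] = 4*y*(y^2 - 5)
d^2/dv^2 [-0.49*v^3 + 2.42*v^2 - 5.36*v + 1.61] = 4.84 - 2.94*v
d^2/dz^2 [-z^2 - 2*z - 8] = -2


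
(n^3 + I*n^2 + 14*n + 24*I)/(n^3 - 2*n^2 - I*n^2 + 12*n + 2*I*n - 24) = (n + 2*I)/(n - 2)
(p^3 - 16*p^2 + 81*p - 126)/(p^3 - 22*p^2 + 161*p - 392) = (p^2 - 9*p + 18)/(p^2 - 15*p + 56)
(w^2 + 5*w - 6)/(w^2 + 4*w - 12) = (w - 1)/(w - 2)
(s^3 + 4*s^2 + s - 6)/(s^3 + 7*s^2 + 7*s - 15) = (s + 2)/(s + 5)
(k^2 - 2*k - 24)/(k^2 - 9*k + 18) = (k + 4)/(k - 3)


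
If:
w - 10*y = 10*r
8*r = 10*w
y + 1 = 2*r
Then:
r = 25/73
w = 20/73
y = -23/73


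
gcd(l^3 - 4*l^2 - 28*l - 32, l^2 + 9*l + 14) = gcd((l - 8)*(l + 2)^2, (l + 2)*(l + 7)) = l + 2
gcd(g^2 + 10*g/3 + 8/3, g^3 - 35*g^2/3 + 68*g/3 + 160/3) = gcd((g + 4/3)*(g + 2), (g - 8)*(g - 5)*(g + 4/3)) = g + 4/3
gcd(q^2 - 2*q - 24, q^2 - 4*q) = 1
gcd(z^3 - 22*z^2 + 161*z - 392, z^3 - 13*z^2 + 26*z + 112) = z^2 - 15*z + 56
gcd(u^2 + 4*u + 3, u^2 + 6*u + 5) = u + 1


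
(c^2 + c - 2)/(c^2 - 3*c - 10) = (c - 1)/(c - 5)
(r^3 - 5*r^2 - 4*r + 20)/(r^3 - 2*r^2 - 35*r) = (-r^3 + 5*r^2 + 4*r - 20)/(r*(-r^2 + 2*r + 35))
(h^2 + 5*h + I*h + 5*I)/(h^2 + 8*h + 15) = (h + I)/(h + 3)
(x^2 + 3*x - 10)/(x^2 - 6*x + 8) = (x + 5)/(x - 4)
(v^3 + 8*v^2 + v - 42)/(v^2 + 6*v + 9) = (v^2 + 5*v - 14)/(v + 3)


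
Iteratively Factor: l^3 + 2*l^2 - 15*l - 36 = (l - 4)*(l^2 + 6*l + 9) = (l - 4)*(l + 3)*(l + 3)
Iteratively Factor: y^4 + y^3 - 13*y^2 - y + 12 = (y + 1)*(y^3 - 13*y + 12) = (y + 1)*(y + 4)*(y^2 - 4*y + 3) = (y - 3)*(y + 1)*(y + 4)*(y - 1)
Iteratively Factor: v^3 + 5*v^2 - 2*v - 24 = (v + 4)*(v^2 + v - 6) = (v - 2)*(v + 4)*(v + 3)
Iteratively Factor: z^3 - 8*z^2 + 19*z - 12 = (z - 3)*(z^2 - 5*z + 4) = (z - 3)*(z - 1)*(z - 4)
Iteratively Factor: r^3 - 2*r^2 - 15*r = (r)*(r^2 - 2*r - 15) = r*(r + 3)*(r - 5)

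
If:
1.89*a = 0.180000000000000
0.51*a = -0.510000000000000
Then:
No Solution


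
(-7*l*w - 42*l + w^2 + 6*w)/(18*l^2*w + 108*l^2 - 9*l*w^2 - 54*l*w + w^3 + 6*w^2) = (-7*l + w)/(18*l^2 - 9*l*w + w^2)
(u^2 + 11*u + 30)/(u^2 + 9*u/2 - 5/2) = 2*(u + 6)/(2*u - 1)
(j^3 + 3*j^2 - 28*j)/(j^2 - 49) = j*(j - 4)/(j - 7)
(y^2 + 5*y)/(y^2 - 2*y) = (y + 5)/(y - 2)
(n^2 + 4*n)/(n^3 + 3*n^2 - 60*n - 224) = n/(n^2 - n - 56)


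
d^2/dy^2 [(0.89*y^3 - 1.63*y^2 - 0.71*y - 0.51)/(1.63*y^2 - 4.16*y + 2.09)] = (7.105427357601e-15*y^5 - 2.8421709430404e-14*y^4 - 1.13816400000005*y^3 - 21.240684*y^2 + 58.587444*y - 40.762932)/(4.330747*y^6 - 33.158112*y^5 + 101.283147*y^4 - 157.022528*y^3 + 129.866121*y^2 - 54.513888*y + 9.129329)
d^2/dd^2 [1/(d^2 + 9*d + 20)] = 2*(-d^2 - 9*d + (2*d + 9)^2 - 20)/(d^2 + 9*d + 20)^3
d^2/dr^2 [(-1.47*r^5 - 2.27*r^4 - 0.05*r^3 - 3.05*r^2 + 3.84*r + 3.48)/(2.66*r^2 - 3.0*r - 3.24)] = (-62.406792*r^7 + 155.566376*r^6 + 177.970464*r^5 - 433.849392*r^4 - 657.759072*r^3 - 298.848816*r^2 + 28.7962559999999*r - 16.060896)/(18.821096*r^6 - 63.6804*r^5 + 3.045168*r^4 + 128.1312*r^3 - 3.70915199999999*r^2 - 94.4784*r - 34.012224)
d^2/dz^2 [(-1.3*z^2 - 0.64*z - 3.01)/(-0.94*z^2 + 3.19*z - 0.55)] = (8.92736799999999*z^3 + 11.925216*z^2 - 56.139996*z + 61.180042)/(0.830584*z^6 - 8.456052*z^5 + 30.154542*z^4 - 42.357139*z^3 + 17.643615*z^2 - 2.894925*z + 0.166375)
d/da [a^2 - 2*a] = 2*a - 2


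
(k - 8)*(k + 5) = k^2 - 3*k - 40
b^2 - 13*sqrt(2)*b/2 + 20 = (b - 4*sqrt(2))*(b - 5*sqrt(2)/2)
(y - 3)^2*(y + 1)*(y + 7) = y^4 + 2*y^3 - 32*y^2 + 30*y + 63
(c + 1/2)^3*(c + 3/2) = c^4 + 3*c^3 + 3*c^2 + 5*c/4 + 3/16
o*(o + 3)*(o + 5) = o^3 + 8*o^2 + 15*o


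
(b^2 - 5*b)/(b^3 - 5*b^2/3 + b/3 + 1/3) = 3*b*(b - 5)/(3*b^3 - 5*b^2 + b + 1)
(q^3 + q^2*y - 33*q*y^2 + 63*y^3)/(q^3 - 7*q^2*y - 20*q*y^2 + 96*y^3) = (-q^2 - 4*q*y + 21*y^2)/(-q^2 + 4*q*y + 32*y^2)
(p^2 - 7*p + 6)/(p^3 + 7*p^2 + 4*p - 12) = (p - 6)/(p^2 + 8*p + 12)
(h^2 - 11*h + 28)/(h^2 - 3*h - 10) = (-h^2 + 11*h - 28)/(-h^2 + 3*h + 10)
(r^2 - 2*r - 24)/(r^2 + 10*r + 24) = (r - 6)/(r + 6)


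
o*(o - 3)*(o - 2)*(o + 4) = o^4 - o^3 - 14*o^2 + 24*o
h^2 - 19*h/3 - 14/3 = (h - 7)*(h + 2/3)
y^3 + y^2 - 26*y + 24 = (y - 4)*(y - 1)*(y + 6)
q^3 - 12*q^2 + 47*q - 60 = (q - 5)*(q - 4)*(q - 3)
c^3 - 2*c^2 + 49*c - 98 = (c - 2)*(c - 7*I)*(c + 7*I)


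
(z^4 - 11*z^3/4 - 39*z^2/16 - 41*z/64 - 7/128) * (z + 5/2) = z^5 - z^4/4 - 149*z^3/16 - 431*z^2/64 - 53*z/32 - 35/256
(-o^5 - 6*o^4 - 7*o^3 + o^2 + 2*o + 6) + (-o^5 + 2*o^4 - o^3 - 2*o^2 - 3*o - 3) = -2*o^5 - 4*o^4 - 8*o^3 - o^2 - o + 3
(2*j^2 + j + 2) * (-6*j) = -12*j^3 - 6*j^2 - 12*j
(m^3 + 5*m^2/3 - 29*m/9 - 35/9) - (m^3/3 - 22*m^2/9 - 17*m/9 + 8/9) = 2*m^3/3 + 37*m^2/9 - 4*m/3 - 43/9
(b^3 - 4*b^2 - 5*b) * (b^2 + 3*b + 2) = b^5 - b^4 - 15*b^3 - 23*b^2 - 10*b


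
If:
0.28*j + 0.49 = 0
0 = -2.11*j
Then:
No Solution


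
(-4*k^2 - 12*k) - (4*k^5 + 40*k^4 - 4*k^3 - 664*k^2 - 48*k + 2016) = -4*k^5 - 40*k^4 + 4*k^3 + 660*k^2 + 36*k - 2016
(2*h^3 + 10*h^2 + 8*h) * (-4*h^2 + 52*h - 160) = -8*h^5 + 64*h^4 + 168*h^3 - 1184*h^2 - 1280*h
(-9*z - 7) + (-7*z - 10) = -16*z - 17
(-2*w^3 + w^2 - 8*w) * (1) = -2*w^3 + w^2 - 8*w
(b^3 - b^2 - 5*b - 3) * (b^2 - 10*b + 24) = b^5 - 11*b^4 + 29*b^3 + 23*b^2 - 90*b - 72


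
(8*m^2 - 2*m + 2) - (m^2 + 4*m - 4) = 7*m^2 - 6*m + 6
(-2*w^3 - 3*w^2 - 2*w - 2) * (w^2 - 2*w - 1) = -2*w^5 + w^4 + 6*w^3 + 5*w^2 + 6*w + 2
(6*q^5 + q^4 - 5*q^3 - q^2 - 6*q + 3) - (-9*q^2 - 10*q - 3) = 6*q^5 + q^4 - 5*q^3 + 8*q^2 + 4*q + 6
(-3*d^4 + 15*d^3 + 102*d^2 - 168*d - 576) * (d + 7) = -3*d^5 - 6*d^4 + 207*d^3 + 546*d^2 - 1752*d - 4032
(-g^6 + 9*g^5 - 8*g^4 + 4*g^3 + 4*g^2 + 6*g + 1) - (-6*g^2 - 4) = -g^6 + 9*g^5 - 8*g^4 + 4*g^3 + 10*g^2 + 6*g + 5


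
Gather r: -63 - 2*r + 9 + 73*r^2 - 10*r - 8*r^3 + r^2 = -8*r^3 + 74*r^2 - 12*r - 54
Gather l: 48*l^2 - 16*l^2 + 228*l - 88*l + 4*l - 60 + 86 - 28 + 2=32*l^2 + 144*l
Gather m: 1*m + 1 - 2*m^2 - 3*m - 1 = -2*m^2 - 2*m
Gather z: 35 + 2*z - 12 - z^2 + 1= -z^2 + 2*z + 24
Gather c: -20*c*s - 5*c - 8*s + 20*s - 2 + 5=c*(-20*s - 5) + 12*s + 3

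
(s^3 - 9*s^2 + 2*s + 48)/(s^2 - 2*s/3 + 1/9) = 9*(s^3 - 9*s^2 + 2*s + 48)/(9*s^2 - 6*s + 1)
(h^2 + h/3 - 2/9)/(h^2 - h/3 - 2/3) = (h - 1/3)/(h - 1)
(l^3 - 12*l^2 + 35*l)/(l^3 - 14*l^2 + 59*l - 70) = l/(l - 2)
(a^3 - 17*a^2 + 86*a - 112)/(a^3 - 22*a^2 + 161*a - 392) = (a - 2)/(a - 7)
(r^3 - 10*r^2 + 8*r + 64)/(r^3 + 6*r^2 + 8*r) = (r^2 - 12*r + 32)/(r*(r + 4))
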